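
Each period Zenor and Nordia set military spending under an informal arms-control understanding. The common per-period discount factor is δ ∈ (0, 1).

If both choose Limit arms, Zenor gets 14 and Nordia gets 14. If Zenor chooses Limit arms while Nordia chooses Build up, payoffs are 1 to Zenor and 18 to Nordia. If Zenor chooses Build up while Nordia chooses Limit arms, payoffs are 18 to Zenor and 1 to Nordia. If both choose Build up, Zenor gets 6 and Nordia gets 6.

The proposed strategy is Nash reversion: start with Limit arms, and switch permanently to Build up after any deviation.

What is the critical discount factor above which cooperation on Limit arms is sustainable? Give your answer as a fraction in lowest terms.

1/3

Under grim trigger the critical discount factor is (T−C)/(T−P) with T = 18, C = 14, P = 6.
δ* = (18−14)/(18−6) = 4/12 = 1/3.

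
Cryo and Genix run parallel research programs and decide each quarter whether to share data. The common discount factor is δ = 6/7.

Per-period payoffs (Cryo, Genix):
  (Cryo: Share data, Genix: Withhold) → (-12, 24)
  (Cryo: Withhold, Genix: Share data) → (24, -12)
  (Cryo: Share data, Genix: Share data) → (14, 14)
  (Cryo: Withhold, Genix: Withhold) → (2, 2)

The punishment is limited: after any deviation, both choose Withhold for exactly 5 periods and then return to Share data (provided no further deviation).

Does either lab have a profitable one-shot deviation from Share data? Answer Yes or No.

A one-shot deviation gives 24 now, then 2 for 5 periods, then back to 14.
Gain from deviating: (24−14) today; loss: (14−2) in each of the next 5 periods.
No-deviation condition: (14−2)(δ+…+δ^5) ≥ 24−14, i.e. δ+…+δ^5 ≥ 5/6.
At δ = 6/7: δ+…+δ^5 = 3.2240 ≥ 0.8333.
So cooperation is sustainable.

No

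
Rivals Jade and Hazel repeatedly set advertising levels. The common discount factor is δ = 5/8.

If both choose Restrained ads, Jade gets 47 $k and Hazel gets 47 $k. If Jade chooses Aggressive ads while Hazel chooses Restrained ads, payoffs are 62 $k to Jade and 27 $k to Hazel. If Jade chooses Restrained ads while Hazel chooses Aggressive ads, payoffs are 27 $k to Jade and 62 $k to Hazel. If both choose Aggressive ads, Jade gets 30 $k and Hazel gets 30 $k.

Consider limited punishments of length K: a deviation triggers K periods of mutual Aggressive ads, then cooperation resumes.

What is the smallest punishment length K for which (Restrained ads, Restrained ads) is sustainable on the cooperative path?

2

Need Σ_{k=1}^{K} δ^k ≥ (62−47)/(47−30) = 0.8824 at δ = 5/8.
At K = 1 the sum is 0.6250 < 0.8824; at K = 2 it is 1.0156 ≥ 0.8824.
So the minimum punishment length is K = 2.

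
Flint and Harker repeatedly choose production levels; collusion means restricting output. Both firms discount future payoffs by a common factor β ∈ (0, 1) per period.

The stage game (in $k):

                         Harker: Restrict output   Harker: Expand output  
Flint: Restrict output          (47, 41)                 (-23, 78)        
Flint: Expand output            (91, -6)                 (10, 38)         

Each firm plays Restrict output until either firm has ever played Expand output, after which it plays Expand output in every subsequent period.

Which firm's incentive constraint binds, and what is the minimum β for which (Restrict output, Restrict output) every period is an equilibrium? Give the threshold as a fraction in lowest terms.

Harker; β ≥ 37/40

Flint: cooperation gives 47 each period; deviation gives 91 once then 10 forever.
  47/(1−β) ≥ 91 + 10β/(1−β) ⇒ β ≥ 44/81.
Harker: cooperation gives 41 each period; deviation gives 78 once then 38 forever.
  β ≥ 37/40.
Both must hold, so the binding constraint is Harker's: β ≥ 37/40.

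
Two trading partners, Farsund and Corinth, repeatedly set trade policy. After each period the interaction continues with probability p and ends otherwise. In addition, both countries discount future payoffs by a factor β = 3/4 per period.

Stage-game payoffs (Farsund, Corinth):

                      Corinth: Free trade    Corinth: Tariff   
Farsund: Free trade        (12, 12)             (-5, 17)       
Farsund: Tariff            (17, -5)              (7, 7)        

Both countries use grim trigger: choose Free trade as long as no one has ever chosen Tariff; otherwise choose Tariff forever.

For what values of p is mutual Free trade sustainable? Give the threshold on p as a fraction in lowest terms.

2/3

Expected continuation weight on next period's payoff is β·p = 3/4·p, which plays the role of the discount factor.
Cooperation requires 3/4·p ≥ (17−12)/(17−7) = 1/2, hence p ≥ 2/3.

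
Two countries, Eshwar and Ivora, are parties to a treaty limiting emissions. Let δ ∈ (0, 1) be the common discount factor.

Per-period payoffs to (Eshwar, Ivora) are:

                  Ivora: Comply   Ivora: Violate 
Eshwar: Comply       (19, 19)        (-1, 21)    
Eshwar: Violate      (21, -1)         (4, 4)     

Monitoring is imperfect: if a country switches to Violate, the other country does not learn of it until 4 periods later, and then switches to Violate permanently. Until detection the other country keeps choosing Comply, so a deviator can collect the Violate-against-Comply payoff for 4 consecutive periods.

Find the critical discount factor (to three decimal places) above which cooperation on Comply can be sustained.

The best deviation is to choose Violate for all 4 undetected periods, earning 21 each, then 4 forever once detected.
Deviation value: 21(1−δ^4)/(1−δ) + 4δ^4/(1−δ); cooperation value: 19/(1−δ).
IC: 19 ≥ 21(1−δ^4) + 4δ^4 = 21 − 17δ^4.
So δ^4 ≥ 2/17, giving δ ≥ (2/17)^(1/4) ≈ 0.586.

0.586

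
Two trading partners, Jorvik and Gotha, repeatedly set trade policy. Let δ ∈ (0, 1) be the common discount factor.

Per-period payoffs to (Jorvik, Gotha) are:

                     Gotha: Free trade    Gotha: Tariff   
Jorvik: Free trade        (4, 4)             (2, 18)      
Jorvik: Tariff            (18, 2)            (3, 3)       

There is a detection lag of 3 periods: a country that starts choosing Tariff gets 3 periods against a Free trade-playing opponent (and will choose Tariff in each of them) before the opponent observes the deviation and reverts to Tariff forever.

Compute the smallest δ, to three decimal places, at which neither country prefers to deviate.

The best deviation is to choose Tariff for all 3 undetected periods, earning 18 each, then 3 forever once detected.
Deviation value: 18(1−δ^3)/(1−δ) + 3δ^3/(1−δ); cooperation value: 4/(1−δ).
IC: 4 ≥ 18(1−δ^3) + 3δ^3 = 18 − 15δ^3.
So δ^3 ≥ 14/15, giving δ ≥ (14/15)^(1/3) ≈ 0.977.

0.977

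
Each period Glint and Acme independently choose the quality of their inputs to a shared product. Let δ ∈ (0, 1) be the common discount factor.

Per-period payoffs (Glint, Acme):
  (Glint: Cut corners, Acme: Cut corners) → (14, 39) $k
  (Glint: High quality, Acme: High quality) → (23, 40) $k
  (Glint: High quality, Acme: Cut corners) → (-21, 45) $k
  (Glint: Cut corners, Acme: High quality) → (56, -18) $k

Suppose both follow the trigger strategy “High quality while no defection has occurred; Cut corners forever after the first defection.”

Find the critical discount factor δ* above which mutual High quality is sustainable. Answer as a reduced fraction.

5/6

For Glint: deviation gain 56−23 = 33, per-period punishment loss 23−14 = 9. IC gives δ ≥ 33/42 = 11/14.
For Acme: gain 5, loss 1 per period, so δ ≥ 5/6.
The tighter constraint is Acme's, so cooperation needs δ ≥ 5/6.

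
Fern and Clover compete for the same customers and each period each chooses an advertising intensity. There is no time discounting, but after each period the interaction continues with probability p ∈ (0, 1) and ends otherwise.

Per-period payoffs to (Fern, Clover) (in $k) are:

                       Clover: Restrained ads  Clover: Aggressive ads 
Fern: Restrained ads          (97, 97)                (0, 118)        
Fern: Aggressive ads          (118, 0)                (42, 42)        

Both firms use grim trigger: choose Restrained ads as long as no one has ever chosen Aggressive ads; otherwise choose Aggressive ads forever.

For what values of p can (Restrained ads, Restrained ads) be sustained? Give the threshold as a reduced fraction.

21/76

With no time discounting, the continuation probability p plays the role of the discount factor.
Grim-trigger IC: 97/(1−p) ≥ 118 + 42p/(1−p) ⇒ p ≥ (118−97)/(118−42) = 21/76.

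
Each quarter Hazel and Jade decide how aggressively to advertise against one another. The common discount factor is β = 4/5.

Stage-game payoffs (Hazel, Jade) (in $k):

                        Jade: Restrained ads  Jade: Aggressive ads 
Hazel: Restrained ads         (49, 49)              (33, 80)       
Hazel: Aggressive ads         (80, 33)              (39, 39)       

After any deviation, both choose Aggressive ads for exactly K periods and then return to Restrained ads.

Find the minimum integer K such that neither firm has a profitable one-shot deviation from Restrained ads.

7

Need Σ_{k=1}^{K} β^k ≥ (80−49)/(49−39) = 3.1000 at β = 4/5.
At K = 6 the sum is 2.9514 < 3.1000; at K = 7 it is 3.1611 ≥ 3.1000.
So the minimum punishment length is K = 7.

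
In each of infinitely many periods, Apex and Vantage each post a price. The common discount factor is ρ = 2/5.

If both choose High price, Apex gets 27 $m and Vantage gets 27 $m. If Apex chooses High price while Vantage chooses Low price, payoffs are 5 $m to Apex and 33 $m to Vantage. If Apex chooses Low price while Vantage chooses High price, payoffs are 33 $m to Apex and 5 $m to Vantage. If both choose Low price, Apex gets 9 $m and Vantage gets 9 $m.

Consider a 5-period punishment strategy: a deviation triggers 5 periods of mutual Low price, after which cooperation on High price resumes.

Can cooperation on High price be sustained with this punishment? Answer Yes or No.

A one-shot deviation gives 33 now, then 9 for 5 periods, then back to 27.
Gain from deviating: (33−27) today; loss: (27−9) in each of the next 5 periods.
No-deviation condition: (27−9)(ρ+…+ρ^5) ≥ 33−27, i.e. ρ+…+ρ^5 ≥ 1/3.
At ρ = 2/5: ρ+…+ρ^5 = 0.6598 ≥ 0.3333.
So cooperation is sustainable.

Yes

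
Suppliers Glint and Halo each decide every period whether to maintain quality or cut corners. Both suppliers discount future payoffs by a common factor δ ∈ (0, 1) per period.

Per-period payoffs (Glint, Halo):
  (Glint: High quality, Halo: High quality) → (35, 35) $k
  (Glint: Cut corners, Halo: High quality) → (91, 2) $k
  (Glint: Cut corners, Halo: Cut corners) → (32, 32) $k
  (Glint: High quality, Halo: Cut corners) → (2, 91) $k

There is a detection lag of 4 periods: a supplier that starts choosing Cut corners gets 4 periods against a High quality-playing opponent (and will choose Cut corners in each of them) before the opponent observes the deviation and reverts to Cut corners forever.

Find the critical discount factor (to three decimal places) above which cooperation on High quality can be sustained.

A deviator earns 91 for 4 periods, then 32 forever; cooperating earns 35 forever. Multiplying the IC by (1−δ):
35 ≥ 91(1−δ^4) + 32δ^4, so 59·δ^4 ≥ 56 and δ^4 ≥ 56/59.
δ ≥ (56/59)^(1/4) ≈ 0.987.

0.987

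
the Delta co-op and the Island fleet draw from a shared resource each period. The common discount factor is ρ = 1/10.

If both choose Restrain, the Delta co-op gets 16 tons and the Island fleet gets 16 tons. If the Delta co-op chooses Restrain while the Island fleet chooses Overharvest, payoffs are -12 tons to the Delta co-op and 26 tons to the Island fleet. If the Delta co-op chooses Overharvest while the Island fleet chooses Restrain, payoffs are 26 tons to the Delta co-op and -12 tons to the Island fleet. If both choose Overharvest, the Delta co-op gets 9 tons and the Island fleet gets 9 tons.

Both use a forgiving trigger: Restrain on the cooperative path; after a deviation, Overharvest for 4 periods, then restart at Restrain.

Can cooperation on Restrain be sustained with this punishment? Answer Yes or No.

No

A one-shot deviation gives 26 now, then 9 for 4 periods, then back to 16.
Gain from deviating: (26−16) today; loss: (16−9) in each of the next 4 periods.
No-deviation condition: (16−9)(ρ+…+ρ^4) ≥ 26−16, i.e. ρ+…+ρ^4 ≥ 10/7.
At ρ = 1/10: ρ+…+ρ^4 = 0.1111 < 1.4286.
So cooperation is not sustainable.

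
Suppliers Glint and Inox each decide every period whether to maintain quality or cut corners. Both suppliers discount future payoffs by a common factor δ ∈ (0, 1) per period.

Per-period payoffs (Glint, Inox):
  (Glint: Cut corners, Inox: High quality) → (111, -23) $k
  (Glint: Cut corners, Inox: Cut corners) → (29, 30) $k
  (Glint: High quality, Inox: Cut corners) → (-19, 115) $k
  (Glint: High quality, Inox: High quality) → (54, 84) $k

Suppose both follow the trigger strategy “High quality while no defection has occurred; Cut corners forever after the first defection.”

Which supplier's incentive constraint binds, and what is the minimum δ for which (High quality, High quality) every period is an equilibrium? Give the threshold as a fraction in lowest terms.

For Glint: deviation gain 111−54 = 57, per-period punishment loss 54−29 = 25. IC gives δ ≥ 57/82.
For Inox: gain 31, loss 54 per period, so δ ≥ 31/85.
The tighter constraint is Glint's, so cooperation needs δ ≥ 57/82.

Glint; δ ≥ 57/82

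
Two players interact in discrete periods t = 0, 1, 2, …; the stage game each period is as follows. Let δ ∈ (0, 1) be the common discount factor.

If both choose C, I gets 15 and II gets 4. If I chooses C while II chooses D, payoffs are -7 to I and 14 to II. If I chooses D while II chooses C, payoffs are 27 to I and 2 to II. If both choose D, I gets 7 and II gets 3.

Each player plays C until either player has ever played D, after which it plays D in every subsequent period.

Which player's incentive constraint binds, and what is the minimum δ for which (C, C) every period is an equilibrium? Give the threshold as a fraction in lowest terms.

For I: deviation gain 27−15 = 12, per-period punishment loss 15−7 = 8. IC gives δ ≥ 12/20 = 3/5.
For II: gain 10, loss 1 per period, so δ ≥ 10/11.
The tighter constraint is II's, so cooperation needs δ ≥ 10/11.

II; δ ≥ 10/11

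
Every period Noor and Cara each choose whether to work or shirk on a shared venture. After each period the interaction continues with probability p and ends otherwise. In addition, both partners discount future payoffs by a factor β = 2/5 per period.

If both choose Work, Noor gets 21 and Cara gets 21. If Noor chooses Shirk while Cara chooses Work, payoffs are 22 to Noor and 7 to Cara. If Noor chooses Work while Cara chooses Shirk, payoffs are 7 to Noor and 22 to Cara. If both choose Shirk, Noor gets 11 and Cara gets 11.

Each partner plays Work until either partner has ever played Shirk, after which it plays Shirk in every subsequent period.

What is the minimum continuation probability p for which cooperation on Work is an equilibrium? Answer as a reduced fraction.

With continuation probability p and discount β, the effective per-period discount factor is βp.
Grim-trigger IC: βp ≥ (22−21)/(22−11) = 1/11.
So p ≥ (1/11)/(2/5) = 5/22.

5/22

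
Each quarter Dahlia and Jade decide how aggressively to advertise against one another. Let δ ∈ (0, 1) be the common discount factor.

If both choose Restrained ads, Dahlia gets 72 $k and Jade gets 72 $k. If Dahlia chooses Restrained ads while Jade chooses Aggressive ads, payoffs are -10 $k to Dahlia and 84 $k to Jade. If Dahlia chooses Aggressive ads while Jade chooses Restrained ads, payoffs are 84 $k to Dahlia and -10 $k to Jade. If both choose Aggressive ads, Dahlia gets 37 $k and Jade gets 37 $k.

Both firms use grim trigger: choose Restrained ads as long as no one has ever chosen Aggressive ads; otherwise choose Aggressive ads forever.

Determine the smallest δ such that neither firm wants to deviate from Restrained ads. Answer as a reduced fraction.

12/47

Cooperation forever yields 72 each period: 72/(1−δ).
Deviating yields 84 once, then 37 forever: 84 + 37δ/(1−δ).
No profitable deviation requires 72/(1−δ) ≥ 84 + 37δ/(1−δ).
Multiplying by (1−δ): 72 ≥ 84(1−δ) + 37δ = 84 − 47δ.
So 47δ ≥ 12, i.e. δ ≥ 12/47.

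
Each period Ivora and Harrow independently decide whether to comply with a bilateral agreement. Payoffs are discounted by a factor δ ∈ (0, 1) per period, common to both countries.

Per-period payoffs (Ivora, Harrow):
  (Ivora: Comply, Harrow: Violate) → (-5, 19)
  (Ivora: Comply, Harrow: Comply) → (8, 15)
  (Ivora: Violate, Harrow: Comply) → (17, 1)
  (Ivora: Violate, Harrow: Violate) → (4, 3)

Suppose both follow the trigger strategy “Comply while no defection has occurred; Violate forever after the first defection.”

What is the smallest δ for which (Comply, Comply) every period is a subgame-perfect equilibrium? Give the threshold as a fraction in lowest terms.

Ivora's threshold: (17−8)/(17−4) = 9/13.
Harrow's threshold: (19−15)/(19−3) = 1/4.
9/13 > 1/4, so Ivora binds and δ* = 9/13.

9/13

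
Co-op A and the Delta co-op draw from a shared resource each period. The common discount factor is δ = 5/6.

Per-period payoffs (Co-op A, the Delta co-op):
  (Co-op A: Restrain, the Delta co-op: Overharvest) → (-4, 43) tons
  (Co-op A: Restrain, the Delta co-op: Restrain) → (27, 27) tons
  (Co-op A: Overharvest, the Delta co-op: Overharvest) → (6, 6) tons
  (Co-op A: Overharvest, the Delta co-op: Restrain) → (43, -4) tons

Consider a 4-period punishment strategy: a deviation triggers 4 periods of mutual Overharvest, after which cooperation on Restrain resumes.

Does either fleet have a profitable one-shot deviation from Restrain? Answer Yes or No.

No

Comparing payoff streams over the 5 periods until play realigns: cooperate → 27(1+δ+…+δ^4); deviate → 43 + 6(δ+…+δ^4).
Cooperation is sustained iff (27−6)(δ+…+δ^4) ≥ 43−27.
δ+…+δ^4 = 5/6·(1−(5/6)^4)/(1−5/6) = 2.5887, and (43−27)/(27−6) = 0.7619.
2.5887 ≥ 0.7619, so cooperation is sustainable.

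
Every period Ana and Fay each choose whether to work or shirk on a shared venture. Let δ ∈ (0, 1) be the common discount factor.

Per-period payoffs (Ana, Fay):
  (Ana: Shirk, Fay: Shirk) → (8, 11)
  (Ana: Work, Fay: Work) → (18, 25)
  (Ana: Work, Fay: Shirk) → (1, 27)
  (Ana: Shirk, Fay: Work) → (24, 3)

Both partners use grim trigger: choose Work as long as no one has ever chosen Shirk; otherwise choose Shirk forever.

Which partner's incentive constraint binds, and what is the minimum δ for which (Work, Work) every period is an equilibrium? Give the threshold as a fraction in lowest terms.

Ana; δ ≥ 3/8

Ana: cooperation gives 18 each period; deviation gives 24 once then 8 forever.
  18/(1−δ) ≥ 24 + 8δ/(1−δ) ⇒ δ ≥ 6/16 = 3/8.
Fay: cooperation gives 25 each period; deviation gives 27 once then 11 forever.
  δ ≥ 2/16 = 1/8.
Both must hold, so the binding constraint is Ana's: δ ≥ 3/8.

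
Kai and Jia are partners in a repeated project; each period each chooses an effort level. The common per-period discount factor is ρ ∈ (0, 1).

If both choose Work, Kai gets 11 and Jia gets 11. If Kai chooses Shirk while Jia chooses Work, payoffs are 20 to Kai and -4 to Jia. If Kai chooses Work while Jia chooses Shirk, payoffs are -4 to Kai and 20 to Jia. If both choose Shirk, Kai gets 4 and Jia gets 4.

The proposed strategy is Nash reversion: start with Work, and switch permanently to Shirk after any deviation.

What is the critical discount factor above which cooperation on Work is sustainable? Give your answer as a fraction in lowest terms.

9/16

Cooperation forever yields 11 each period: 11/(1−ρ).
Deviating yields 20 once, then 4 forever: 20 + 4ρ/(1−ρ).
No profitable deviation requires 11/(1−ρ) ≥ 20 + 4ρ/(1−ρ).
Multiplying by (1−ρ): 11 ≥ 20(1−ρ) + 4ρ = 20 − 16ρ.
So 16ρ ≥ 9, i.e. ρ ≥ 9/16.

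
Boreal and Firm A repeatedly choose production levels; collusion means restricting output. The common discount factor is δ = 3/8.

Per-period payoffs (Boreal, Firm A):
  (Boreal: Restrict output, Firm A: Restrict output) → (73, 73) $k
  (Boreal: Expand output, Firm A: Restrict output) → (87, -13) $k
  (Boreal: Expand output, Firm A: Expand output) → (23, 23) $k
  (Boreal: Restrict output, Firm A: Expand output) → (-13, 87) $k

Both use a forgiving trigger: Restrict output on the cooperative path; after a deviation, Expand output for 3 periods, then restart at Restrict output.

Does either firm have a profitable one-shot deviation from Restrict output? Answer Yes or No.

No

A one-shot deviation gives 87 now, then 23 for 3 periods, then back to 73.
Gain from deviating: (87−73) today; loss: (73−23) in each of the next 3 periods.
No-deviation condition: (73−23)(δ+…+δ^3) ≥ 87−73, i.e. δ+…+δ^3 ≥ 7/25.
At δ = 3/8: δ+…+δ^3 = 0.5684 ≥ 0.2800.
So cooperation is sustainable.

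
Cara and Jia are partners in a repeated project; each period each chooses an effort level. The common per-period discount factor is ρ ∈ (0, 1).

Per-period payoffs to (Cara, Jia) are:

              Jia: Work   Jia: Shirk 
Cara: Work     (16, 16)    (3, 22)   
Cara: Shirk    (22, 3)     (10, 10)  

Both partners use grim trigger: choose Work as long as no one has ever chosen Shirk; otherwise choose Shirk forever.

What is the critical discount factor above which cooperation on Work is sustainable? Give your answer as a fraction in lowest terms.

Cooperation forever yields 16 each period: 16/(1−ρ).
Deviating yields 22 once, then 10 forever: 22 + 10ρ/(1−ρ).
No profitable deviation requires 16/(1−ρ) ≥ 22 + 10ρ/(1−ρ).
Multiplying by (1−ρ): 16 ≥ 22(1−ρ) + 10ρ = 22 − 12ρ.
So 12ρ ≥ 6, i.e. ρ ≥ 6/12 = 1/2.

1/2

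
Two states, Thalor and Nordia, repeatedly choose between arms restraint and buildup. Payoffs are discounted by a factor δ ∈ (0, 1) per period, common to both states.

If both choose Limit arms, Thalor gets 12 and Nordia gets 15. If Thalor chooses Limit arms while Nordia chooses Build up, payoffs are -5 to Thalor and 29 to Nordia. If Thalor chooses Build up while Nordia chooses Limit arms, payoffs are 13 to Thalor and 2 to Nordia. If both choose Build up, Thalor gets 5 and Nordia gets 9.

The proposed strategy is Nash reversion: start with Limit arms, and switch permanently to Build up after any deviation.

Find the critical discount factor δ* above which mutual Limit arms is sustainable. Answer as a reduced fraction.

For Thalor: deviation gain 13−12 = 1, per-period punishment loss 12−5 = 7. IC gives δ ≥ 1/8.
For Nordia: gain 14, loss 6 per period, so δ ≥ 14/20 = 7/10.
The tighter constraint is Nordia's, so cooperation needs δ ≥ 7/10.

7/10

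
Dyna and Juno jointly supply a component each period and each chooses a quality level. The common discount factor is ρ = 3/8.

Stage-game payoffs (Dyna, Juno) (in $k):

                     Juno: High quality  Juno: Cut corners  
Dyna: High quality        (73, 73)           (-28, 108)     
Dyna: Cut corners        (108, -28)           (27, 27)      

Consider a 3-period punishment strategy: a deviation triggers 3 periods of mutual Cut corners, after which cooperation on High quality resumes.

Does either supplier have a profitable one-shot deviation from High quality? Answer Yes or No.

Comparing payoff streams over the 4 periods until play realigns: cooperate → 73(1+ρ+…+ρ^3); deviate → 108 + 27(ρ+…+ρ^3).
Cooperation is sustained iff (73−27)(ρ+…+ρ^3) ≥ 108−73.
ρ+…+ρ^3 = 3/8·(1−(3/8)^3)/(1−3/8) = 0.5684, and (108−73)/(73−27) = 0.7609.
0.5684 < 0.7609, so cooperation is not sustainable.

Yes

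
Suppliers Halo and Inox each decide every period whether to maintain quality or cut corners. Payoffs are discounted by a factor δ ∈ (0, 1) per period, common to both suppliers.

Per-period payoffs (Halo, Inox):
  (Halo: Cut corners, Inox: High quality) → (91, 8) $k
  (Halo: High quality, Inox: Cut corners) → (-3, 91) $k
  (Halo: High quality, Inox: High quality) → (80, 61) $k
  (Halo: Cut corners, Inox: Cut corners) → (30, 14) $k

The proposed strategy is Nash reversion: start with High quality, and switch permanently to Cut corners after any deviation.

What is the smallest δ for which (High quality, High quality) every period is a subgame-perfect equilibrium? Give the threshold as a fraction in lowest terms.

For Halo: deviation gain 91−80 = 11, per-period punishment loss 80−30 = 50. IC gives δ ≥ 11/61.
For Inox: gain 30, loss 47 per period, so δ ≥ 30/77.
The tighter constraint is Inox's, so cooperation needs δ ≥ 30/77.

30/77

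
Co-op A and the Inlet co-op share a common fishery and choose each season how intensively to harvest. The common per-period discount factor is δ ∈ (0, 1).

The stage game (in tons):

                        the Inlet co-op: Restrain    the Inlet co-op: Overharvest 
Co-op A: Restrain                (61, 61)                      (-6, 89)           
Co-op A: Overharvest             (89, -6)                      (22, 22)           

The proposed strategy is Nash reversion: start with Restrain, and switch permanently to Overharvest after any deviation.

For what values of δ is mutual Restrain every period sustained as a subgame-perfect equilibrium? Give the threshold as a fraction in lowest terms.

28/67

One-period gain from deviating is 89 − 61 = 28. The loss is 61 − 22 = 39 in every subsequent period, with present value 39·δ/(1−δ).
Deviation is unprofitable when 39·δ/(1−δ) ≥ 28, i.e. δ/(1−δ) ≥ 28/39.
Equivalently δ ≥ 28/(28+39) = 28/67.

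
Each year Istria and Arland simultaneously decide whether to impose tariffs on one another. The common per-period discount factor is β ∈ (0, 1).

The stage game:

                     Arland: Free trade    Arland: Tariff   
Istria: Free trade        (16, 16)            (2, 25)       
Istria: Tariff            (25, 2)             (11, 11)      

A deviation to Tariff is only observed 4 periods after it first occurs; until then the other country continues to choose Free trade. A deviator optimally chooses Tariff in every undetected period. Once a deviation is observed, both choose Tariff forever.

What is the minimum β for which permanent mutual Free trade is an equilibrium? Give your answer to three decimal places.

A deviator earns 25 for 4 periods, then 11 forever; cooperating earns 16 forever. Multiplying the IC by (1−β):
16 ≥ 25(1−β^4) + 11β^4, so 14·β^4 ≥ 9 and β^4 ≥ 9/14.
β ≥ (9/14)^(1/4) ≈ 0.895.

0.895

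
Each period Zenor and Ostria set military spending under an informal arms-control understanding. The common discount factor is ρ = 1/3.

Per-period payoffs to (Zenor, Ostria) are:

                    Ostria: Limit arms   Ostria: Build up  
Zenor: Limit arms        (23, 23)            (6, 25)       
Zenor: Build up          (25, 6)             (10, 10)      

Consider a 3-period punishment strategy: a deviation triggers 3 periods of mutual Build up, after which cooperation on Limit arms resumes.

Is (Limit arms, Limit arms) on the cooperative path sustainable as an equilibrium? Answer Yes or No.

Yes

IC: ρ+…+ρ^3 ≥ (25−23)/(23−10) = 2/13.
At ρ = 1/3: partial sum = 0.4815 ≥ 0.1538. Cooperation sustainable.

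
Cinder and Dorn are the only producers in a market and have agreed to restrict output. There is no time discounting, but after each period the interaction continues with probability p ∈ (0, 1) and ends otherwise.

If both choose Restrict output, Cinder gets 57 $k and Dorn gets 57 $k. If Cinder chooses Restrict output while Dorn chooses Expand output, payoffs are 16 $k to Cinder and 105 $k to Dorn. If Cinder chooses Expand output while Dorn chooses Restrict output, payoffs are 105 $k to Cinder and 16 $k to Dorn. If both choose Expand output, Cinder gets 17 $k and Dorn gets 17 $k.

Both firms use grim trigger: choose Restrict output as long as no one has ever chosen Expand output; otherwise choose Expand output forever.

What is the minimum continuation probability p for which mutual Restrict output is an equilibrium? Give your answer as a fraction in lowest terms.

6/11

With no time discounting, the continuation probability p plays the role of the discount factor.
Grim-trigger IC: 57/(1−p) ≥ 105 + 17p/(1−p) ⇒ p ≥ (105−57)/(105−17) = 6/11.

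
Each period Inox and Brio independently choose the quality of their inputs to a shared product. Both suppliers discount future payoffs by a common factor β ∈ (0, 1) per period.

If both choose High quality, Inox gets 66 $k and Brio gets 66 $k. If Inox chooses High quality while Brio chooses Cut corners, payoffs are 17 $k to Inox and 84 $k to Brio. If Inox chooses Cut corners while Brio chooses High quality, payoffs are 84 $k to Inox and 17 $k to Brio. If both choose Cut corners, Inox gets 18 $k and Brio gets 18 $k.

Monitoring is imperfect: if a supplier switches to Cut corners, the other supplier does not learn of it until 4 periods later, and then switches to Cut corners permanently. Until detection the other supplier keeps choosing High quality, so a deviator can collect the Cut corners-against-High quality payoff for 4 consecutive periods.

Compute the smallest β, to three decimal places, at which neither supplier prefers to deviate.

A deviator earns 84 for 4 periods, then 18 forever; cooperating earns 66 forever. Multiplying the IC by (1−β):
66 ≥ 84(1−β^4) + 18β^4, so 66·β^4 ≥ 18 and β^4 ≥ 3/11.
β ≥ (3/11)^(1/4) ≈ 0.723.

0.723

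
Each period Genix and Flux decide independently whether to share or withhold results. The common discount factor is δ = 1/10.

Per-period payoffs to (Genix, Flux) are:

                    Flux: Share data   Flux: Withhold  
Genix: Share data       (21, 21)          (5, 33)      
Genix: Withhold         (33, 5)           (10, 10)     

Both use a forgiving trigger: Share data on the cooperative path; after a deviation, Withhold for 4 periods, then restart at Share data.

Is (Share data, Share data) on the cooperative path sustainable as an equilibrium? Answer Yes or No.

A one-shot deviation gives 33 now, then 10 for 4 periods, then back to 21.
Gain from deviating: (33−21) today; loss: (21−10) in each of the next 4 periods.
No-deviation condition: (21−10)(δ+…+δ^4) ≥ 33−21, i.e. δ+…+δ^4 ≥ 12/11.
At δ = 1/10: δ+…+δ^4 = 0.1111 < 1.0909.
So cooperation is not sustainable.

No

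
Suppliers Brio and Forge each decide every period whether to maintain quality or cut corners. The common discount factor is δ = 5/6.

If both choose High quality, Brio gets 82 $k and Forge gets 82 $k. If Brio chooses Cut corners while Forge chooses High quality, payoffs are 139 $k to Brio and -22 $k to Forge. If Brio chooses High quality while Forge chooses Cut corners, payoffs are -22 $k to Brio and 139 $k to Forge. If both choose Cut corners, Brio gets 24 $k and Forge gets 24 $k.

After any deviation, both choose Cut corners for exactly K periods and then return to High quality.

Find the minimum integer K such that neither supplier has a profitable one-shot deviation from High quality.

No profitable deviation requires (82−24)(δ+…+δ^K) ≥ 139−82, i.e. δ+…+δ^K ≥ 57/58 ≈ 0.9828.
With δ = 5/6, the partial sums are K=1: 0.8333, K=2: 1.5278.
K = 2 is the first length at which the sum reaches 0.9828.

2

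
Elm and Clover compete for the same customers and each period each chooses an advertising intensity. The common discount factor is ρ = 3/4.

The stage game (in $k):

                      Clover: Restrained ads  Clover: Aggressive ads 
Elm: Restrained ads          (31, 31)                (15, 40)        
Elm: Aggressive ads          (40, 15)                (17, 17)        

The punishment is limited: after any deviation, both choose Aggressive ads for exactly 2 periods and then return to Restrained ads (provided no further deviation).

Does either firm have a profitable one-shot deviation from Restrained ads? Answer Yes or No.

IC: ρ+…+ρ^2 ≥ (40−31)/(31−17) = 9/14.
At ρ = 3/4: partial sum = 1.3125 ≥ 0.6429. Cooperation sustainable.

No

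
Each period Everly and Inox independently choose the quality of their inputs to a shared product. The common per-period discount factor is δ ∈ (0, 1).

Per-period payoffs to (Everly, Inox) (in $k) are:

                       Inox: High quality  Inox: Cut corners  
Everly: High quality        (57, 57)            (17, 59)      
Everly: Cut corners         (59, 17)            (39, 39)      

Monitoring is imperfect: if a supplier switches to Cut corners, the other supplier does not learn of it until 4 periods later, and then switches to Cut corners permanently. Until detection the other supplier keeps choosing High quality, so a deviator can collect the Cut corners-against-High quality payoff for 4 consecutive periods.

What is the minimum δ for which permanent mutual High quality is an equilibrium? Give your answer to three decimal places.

A deviator earns 59 for 4 periods, then 39 forever; cooperating earns 57 forever. Multiplying the IC by (1−δ):
57 ≥ 59(1−δ^4) + 39δ^4, so 20·δ^4 ≥ 2 and δ^4 ≥ 1/10.
δ ≥ (1/10)^(1/4) ≈ 0.562.

0.562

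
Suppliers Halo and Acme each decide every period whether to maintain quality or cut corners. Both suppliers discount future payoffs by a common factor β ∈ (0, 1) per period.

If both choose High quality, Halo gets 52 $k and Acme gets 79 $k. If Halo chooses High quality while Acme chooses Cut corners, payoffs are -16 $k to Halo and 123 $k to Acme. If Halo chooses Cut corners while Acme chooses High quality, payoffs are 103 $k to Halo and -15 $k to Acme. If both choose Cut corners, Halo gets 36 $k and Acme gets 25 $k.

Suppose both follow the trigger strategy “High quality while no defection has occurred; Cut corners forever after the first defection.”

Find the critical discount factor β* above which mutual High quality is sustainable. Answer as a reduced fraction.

Halo: cooperation gives 52 each period; deviation gives 103 once then 36 forever.
  52/(1−β) ≥ 103 + 36β/(1−β) ⇒ β ≥ 51/67.
Acme: cooperation gives 79 each period; deviation gives 123 once then 25 forever.
  β ≥ 44/98 = 22/49.
Both must hold, so the binding constraint is Halo's: β ≥ 51/67.

51/67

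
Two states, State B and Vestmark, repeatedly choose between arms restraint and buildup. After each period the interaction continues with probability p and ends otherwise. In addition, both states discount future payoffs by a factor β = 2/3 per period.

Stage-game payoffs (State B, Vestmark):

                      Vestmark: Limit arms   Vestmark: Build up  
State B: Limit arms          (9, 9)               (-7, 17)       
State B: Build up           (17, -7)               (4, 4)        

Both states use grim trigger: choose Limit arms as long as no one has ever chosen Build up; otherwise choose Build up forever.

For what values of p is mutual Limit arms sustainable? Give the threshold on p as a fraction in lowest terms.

12/13

Expected continuation weight on next period's payoff is β·p = 2/3·p, which plays the role of the discount factor.
Cooperation requires 2/3·p ≥ (17−9)/(17−4) = 8/13, hence p ≥ 12/13.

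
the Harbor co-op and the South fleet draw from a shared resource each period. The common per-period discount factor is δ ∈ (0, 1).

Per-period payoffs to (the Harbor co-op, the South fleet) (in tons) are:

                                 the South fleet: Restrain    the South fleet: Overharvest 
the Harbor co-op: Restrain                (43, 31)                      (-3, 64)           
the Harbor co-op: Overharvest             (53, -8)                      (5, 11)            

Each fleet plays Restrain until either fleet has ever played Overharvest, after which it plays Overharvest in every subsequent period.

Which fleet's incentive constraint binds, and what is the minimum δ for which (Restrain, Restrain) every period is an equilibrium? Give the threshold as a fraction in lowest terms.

the South fleet; δ ≥ 33/53

the Harbor co-op's threshold: (53−43)/(53−5) = 5/24.
the South fleet's threshold: (64−31)/(64−11) = 33/53.
5/24 < 33/53, so the South fleet binds and δ* = 33/53.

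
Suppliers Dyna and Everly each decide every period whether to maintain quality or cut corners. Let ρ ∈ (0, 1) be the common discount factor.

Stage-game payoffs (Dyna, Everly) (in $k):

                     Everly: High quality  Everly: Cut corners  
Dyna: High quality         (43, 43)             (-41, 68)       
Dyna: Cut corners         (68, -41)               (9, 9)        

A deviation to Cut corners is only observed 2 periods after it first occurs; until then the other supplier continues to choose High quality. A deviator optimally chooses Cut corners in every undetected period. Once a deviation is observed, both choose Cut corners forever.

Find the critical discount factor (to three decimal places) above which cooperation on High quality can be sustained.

The best deviation is to choose Cut corners for all 2 undetected periods, earning 68 each, then 9 forever once detected.
Deviation value: 68(1−ρ^2)/(1−ρ) + 9ρ^2/(1−ρ); cooperation value: 43/(1−ρ).
IC: 43 ≥ 68(1−ρ^2) + 9ρ^2 = 68 − 59ρ^2.
So ρ^2 ≥ 25/59, giving ρ ≥ (25/59)^(1/2) ≈ 0.651.

0.651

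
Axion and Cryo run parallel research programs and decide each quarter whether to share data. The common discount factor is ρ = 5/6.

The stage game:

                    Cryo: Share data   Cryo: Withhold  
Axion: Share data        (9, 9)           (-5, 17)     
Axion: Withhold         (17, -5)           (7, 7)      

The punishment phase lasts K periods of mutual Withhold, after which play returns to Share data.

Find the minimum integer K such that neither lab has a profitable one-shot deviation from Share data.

IC: ρ(1−ρ^K)/(1−ρ) ≥ (17−9)/(9−7) = 4.
With ρ = 5/6: need 1 − ρ^K ≥ 4·(1−5/6)/(5/6), i.e. ρ^K ≤ 0.2000.
Since (5/6)^8 = 0.2326 and (5/6)^9 = 0.1938, the smallest such K is 9.

9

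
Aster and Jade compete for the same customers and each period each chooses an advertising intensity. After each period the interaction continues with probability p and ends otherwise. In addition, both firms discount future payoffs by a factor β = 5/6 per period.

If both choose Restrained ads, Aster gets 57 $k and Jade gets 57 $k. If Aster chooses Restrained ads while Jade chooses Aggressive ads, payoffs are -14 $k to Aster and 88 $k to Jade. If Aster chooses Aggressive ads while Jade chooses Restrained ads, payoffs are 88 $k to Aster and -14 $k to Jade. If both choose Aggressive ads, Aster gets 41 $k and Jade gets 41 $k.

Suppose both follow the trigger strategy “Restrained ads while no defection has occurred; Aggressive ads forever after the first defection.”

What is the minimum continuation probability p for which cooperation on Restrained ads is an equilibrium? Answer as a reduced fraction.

Expected continuation weight on next period's payoff is β·p = 5/6·p, which plays the role of the discount factor.
Cooperation requires 5/6·p ≥ (88−57)/(88−41) = 31/47, hence p ≥ 186/235.

186/235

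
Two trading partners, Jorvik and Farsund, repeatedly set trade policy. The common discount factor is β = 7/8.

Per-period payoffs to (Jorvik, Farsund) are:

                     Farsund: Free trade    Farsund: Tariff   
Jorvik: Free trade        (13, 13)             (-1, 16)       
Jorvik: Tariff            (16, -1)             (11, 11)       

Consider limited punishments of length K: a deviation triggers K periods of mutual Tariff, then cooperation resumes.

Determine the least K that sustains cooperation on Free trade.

No profitable deviation requires (13−11)(β+…+β^K) ≥ 16−13, i.e. β+…+β^K ≥ 3/2 ≈ 1.5000.
With β = 7/8, the partial sums are K=1: 0.8750, K=2: 1.6406.
K = 2 is the first length at which the sum reaches 1.5000.

2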